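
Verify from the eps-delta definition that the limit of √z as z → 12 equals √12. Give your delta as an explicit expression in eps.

Fix eps > 0. We want delta > 0 such that 0 < |z − 12| < delta implies |√z − √12| < eps.
Multiplying by the conjugate, |√z − √12| = |z − 12|/(√z + √12).
Restrict delta ≤ 12 so that |z − 12| < 12 forces z > 0, and then √z + √12 > √12.
Hence |√z − √12| < |z − 12|/√12, which is < eps once |z − 12| < √12·eps.
Take delta = min(12, √12·eps). If 0 < |z − 12| < delta then z > 0 and |√z − √12| < |z − 12|/√12 < eps.

delta = min(12, √12·eps)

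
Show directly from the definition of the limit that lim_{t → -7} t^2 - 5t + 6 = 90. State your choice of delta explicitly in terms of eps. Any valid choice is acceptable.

Let eps > 0. We want delta > 0 such that 0 < |t + 7| < delta implies |(t^2 - 5t + 6) − 90| < eps.
(t^2 - 5t + 6) − 90 = t^2 - 5t - 84 = (t + 7)(t - 12).
So |(t^2 - 5t + 6) − 90| = |t + 7|·|t - 12|.
Require delta ≤ 2. Then |t + 7| < 2 gives |t| < 9, and by the triangle inequality |t - 12| ≤ 9 + 12 = 21.
Hence |(t^2 - 5t + 6) − 90| ≤ 21|t + 7| < eps provided |t + 7| < eps/21.
Take delta = min(2, eps/21). Then 0 < |t + 7| < delta gives both |t + 7| < 2 and |t + 7| < eps/21, so |(t^2 - 5t + 6) − 90| < eps.

delta = min(2, eps/21)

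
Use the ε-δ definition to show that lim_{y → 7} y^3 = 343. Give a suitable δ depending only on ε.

δ = min(2, ε/193)

Let ε > 0 be given. We seek δ > 0 with 0 < |y − 7| < δ ⇒ |y^3 − 343| < ε.
Factor: y^3 − 343 = (y − 7)(y^2 + 7y + 49), so |y^3 − 343| = |y − 7|·|y^2 + 7y + 49|.
Restrict δ ≤ 2. Then |y − 7| < 2 gives |y| < 9, so by the triangle inequality |y^2 + 7y + 49| ≤ 9^2 + 7·9 + 49 = 193.
Hence |y^3 − 343| ≤ 193|y − 7|, which is < ε once |y − 7| < ε/193.
Take δ = min(2, ε/193). If 0 < |y − 7| < δ then both bounds hold and |y^3 − 343| ≤ 193|y − 7| < 193·(ε/193) = ε.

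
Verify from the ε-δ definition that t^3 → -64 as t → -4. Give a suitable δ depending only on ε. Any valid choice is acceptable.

Let ε > 0. We seek δ > 0 with 0 < |t + 4| < δ ⇒ |t^3 + 64| < ε.
Factor: t^3 + 64 = (t + 4)(t^2 - 4t + 16), so |t^3 + 64| = |t + 4|·|t^2 - 4t + 16|.
Impose δ ≤ 1 so that |t| < 5; then |t^2 - 4t + 16| ≤ 61.
Hence |t^3 + 64| ≤ 61|t + 4|, which is < ε once |t + 4| < ε/61.
Take δ = min(1, ε/61). If 0 < |t + 4| < δ then both bounds hold and |t^3 + 64| ≤ 61|t + 4| < 61·(ε/61) = ε.

δ = min(1, ε/61)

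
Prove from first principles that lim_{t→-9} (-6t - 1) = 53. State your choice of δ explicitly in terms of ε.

Suppose ε > 0. We need δ > 0 so that 0 < |t + 9| < δ implies |(-6t - 1) − 53| < ε.
Since (-6t - 1) − 53 = -6(t + 9), we have |(-6t - 1) − 53| = 6|t + 9|.
Thus it suffices that |t + 9| < ε/6.
Take δ = ε/6. If 0 < |t + 9| < δ then |(-6t - 1) − 53| = 6|t + 9| < 6·(ε/6) = ε.

δ = ε/6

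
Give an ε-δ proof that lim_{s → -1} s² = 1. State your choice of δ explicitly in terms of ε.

Let ε > 0 be given. We seek δ > 0 with 0 < |s + 1| < δ ⇒ |s² − 1| < ε.
Factor: s² − 1 = (s + 1)(s - 1), so |s² − 1| = |s + 1|·|s - 1|.
Impose δ ≤ 2 so that |s| < 3; then |s - 1| ≤ 4.
Hence |s² − 1| ≤ 4|s + 1|, which is < ε once |s + 1| < ε/4.
Take δ = min(2, ε/4). If 0 < |s + 1| < δ then both bounds hold and |s² − 1| ≤ 4|s + 1| < 4·(ε/4) = ε.

δ = min(2, ε/4)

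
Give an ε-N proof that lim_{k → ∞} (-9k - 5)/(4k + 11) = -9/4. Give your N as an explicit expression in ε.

Fix ε > 0. For k ≥ 1, |(-9k - 5)/(4k + 11) + 9/4| = |79|/(4(4k + 11)) = 79/(4(4k + 11)).
Since 4k + 11 ≥ 4k for k ≥ 1, this is ≤ 79/(4·4k) = (79/16)/k.
So |(-9k - 5)/(4k + 11) + 9/4| < ε whenever k > (79/16)/ε.
Take N = (79/16)/ε. If k > N then |(-9k - 5)/(4k + 11) + 9/4| ≤ (79/16)/k < ε.

N = (79/16)/ε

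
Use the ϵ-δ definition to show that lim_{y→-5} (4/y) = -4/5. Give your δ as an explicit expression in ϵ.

Let ϵ > 0. We seek δ > 0 such that 0 < |y + 5| < δ implies |4/y + 4/5| < ϵ.
|4/y + 4/5| = 4·|-5 − y|/(5·|y|) = 4|y + 5|/(5|y|).
Require δ ≤ 5/2 so that |y| > 5 − 5/2 = 5/2, hence 5|y| > 25/2.
Then |4/y + 4/5| < 4|y + 5|/(25/2), which is < ϵ when |y + 5| < (25/8)ϵ.
Take δ = min(5/2, (25/8)ϵ). Then 0 < |y + 5| < δ gives both |y + 5| < 5/2 and |y + 5| < (25/8)ϵ, so |4/y + 4/5| < ϵ.

δ = min(5/2, (25/8)ϵ)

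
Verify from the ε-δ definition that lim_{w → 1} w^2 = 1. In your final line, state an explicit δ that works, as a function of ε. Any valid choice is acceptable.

δ = min(1, ε/3)

Let ε > 0 be given. We seek δ > 0 with 0 < |w − 1| < δ ⇒ |w^2 − 1| < ε.
Factor: w^2 − 1 = (w − 1)(w + 1), so |w^2 − 1| = |w − 1|·|w + 1|.
Impose δ ≤ 1 so that |w| < 2; then |w + 1| ≤ 3.
Hence |w^2 − 1| ≤ 3|w − 1|, which is < ε once |w − 1| < ε/3.
Take δ = min(1, ε/3). If 0 < |w − 1| < δ then both bounds hold and |w^2 − 1| ≤ 3|w − 1| < 3·(ε/3) = ε.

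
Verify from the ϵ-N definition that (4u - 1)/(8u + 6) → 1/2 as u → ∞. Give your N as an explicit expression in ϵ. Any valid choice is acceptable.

Suppose ϵ > 0. We seek N > 0 such that u > N implies |(4u - 1)/(8u + 6) − (1/2)| < ϵ.
(4u - 1)/(8u + 6) − (1/2) = (8(4u - 1) − 4(8u + 6)) / (8(8u + 6)) = -32/(8(8u + 6)).
For u > 0 we have 8u + 6 > 8u, so |(4u - 1)/(8u + 6) − (1/2)| = 32/(8(8u + 6)) < 32/(8·8u) = (1/2)/u.
Thus |(4u - 1)/(8u + 6) − (1/2)| < ϵ whenever u > (1/2)/ϵ.
Take N = (1/2)/ϵ. If u > N then |(4u - 1)/(8u + 6) − (1/2)| < (1/2)/u < ϵ.

N = (1/2)/ϵ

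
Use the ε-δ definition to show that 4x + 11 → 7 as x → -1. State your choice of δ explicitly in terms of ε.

Let ε > 0. We need δ > 0 so that 0 < |x + 1| < δ implies |(4x + 11) − 7| < ε.
Since (4x + 11) − 7 = 4(x + 1), we have |(4x + 11) − 7| = 4|x + 1|.
So 4|x + 1| < ε exactly when |x + 1| < ε/4.
Choosing δ = ε/4 gives |(4x + 11) − 7| = 4|x + 1| < ε whenever |x + 1| < δ.

δ = ε/4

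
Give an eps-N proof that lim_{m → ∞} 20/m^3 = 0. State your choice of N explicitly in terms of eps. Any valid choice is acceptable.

Fix eps > 0. For m ≥ 1, |20/m^3 − 0| = 20/m^3.
20/m^3 < eps ⇔ m^3 > 20/eps ⇔ m > (20/eps)^{1/3}.
Take N = (20/eps)^{1/3}. Then m > N implies 20/m^3 < eps.

N = (20/eps)^{1/3}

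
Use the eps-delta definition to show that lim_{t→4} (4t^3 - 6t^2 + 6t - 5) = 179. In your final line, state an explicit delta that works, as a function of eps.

delta = min(1, eps/196)

Let eps > 0 be given. We want delta > 0 such that 0 < |t − 4| < delta implies |(4t^3 - 6t^2 + 6t - 5) − 179| < eps.
(4t^3 - 6t^2 + 6t - 5) − 179 = 4t^3 - 6t^2 + 6t - 184 = (t − 4)(4t^2 + 10t + 46).
So |(4t^3 - 6t^2 + 6t - 5) − 179| = |t − 4|·|4t^2 + 10t + 46|.
Require delta ≤ 1. Then |t − 4| < 1 gives |t| < 5, and by the triangle inequality |4t^2 + 10t + 46| ≤ 4·5^2 + 10·5 + 46 = 196.
Hence |(4t^3 - 6t^2 + 6t - 5) − 179| ≤ 196|t − 4| < eps provided |t − 4| < eps/196.
Take delta = min(1, eps/196). Then 0 < |t − 4| < delta gives both |t − 4| < 1 and |t − 4| < eps/196, so |(4t^3 - 6t^2 + 6t - 5) − 179| < eps.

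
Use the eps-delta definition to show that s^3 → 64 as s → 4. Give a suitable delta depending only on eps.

delta = min(1, eps/61)

Let eps > 0. We seek delta > 0 with 0 < |s − 4| < delta ⇒ |s^3 − 64| < eps.
Factor: s^3 − 64 = (s − 4)(s^2 + 4s + 16), so |s^3 − 64| = |s − 4|·|s^2 + 4s + 16|.
Restrict delta ≤ 1. Then |s − 4| < 1 gives |s| < 5, so by the triangle inequality |s^2 + 4s + 16| ≤ 5^2 + 4·5 + 16 = 61.
Hence |s^3 − 64| ≤ 61|s − 4|, which is < eps once |s − 4| < eps/61.
Take delta = min(1, eps/61). If 0 < |s − 4| < delta then both bounds hold and |s^3 − 64| ≤ 61|s − 4| < 61·(eps/61) = eps.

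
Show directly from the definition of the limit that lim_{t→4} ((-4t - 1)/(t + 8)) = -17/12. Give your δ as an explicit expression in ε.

Suppose ε > 0. We want δ > 0 with 0 < |t − 4| < δ ⇒ |(-4t - 1)/(t + 8) + 17/12| < ε.
Combining over a common denominator, (-4t - 1)/(t + 8) + 17/12 = [(-4t - 1)·12 − (-17)·(t + 8)] / [12·(t + 8)] = -31(t − 4) / (12(t + 8)).
So |(-4t - 1)/(t + 8) + 17/12| = 31|t − 4| / (12·|t + 8|).
Restrict δ ≤ 6. Then |t − 4| < 6 gives |t + 8| = |(t − 4) + 12| ≥ 12 − 6 = 6.
Hence |(-4t - 1)/(t + 8) + 17/12| < 31|t − 4|/(12·6) = (31/72)|t − 4|, which is < ε once |t − 4| < (72/31)ε.
Take δ = min(6, (72/31)ε). Then 0 < |t − 4| < δ forces both bounds, so |(-4t - 1)/(t + 8) + 17/12| < ε.

δ = min(6, (72/31)ε)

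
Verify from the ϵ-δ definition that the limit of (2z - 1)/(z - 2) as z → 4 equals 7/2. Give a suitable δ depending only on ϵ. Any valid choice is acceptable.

δ = min(1, (2/3)ϵ)

Let ϵ > 0 be given. We want δ > 0 with 0 < |z − 4| < δ ⇒ |(2z - 1)/(z - 2) − (7/2)| < ϵ.
Combining over a common denominator, (2z - 1)/(z - 2) − (7/2) = [(2z - 1)·2 − 7·(z - 2)] / [2·(z - 2)] = -3(z − 4) / (2(z - 2)).
So |(2z - 1)/(z - 2) − (7/2)| = 3|z − 4| / (2·|z − 2|).
Restrict δ ≤ 1. Then |z − 4| < 1 gives |z − 2| = |(z − 4) + 2| ≥ 2 − 1 = 1.
Hence |(2z - 1)/(z - 2) − (7/2)| < 3|z − 4|/(2·1) = (3/2)|z − 4|, which is < ϵ once |z − 4| < (2/3)ϵ.
Take δ = min(1, (2/3)ϵ). Then 0 < |z − 4| < δ forces both bounds, so |(2z - 1)/(z - 2) − (7/2)| < ϵ.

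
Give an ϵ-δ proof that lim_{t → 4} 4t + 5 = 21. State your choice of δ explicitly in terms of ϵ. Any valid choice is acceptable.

δ = ϵ/4

Let ϵ > 0. We need δ > 0 so that 0 < |t − 4| < δ implies |(4t + 5) − 21| < ϵ.
|(4t + 5) − 21| = |4t - 16| = 4|t − 4|.
So 4|t − 4| < ϵ exactly when |t − 4| < ϵ/4.
Choosing δ = ϵ/4 gives |(4t + 5) − 21| = 4|t − 4| < ϵ whenever |t − 4| < δ.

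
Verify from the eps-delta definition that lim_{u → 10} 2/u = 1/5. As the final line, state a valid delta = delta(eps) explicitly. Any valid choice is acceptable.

delta = min(5, 25eps)

Let eps > 0 be given. We seek delta > 0 such that 0 < |u − 10| < delta implies |2/u − (1/5)| < eps.
|2/u − (1/5)| = 2·|10 − u|/(10·|u|) = 2|u − 10|/(10|u|).
Require delta ≤ 5 so that |u| > 10 − 5 = 5, hence 10|u| > 50.
Then |2/u − (1/5)| < 2|u − 10|/50, which is < eps when |u − 10| < 25eps.
Take delta = min(5, 25eps). Then 0 < |u − 10| < delta gives both |u − 10| < 5 and |u − 10| < 25eps, so |2/u − (1/5)| < eps.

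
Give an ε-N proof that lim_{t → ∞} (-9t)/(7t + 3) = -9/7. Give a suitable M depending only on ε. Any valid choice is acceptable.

M = (27/49)/ε

Let ε > 0 be given. We seek M > 0 such that t > M implies |(-9t)/(7t + 3) + 9/7| < ε.
(-9t)/(7t + 3) + 9/7 = (7(-9t) − (-9)(7t + 3)) / (7(7t + 3)) = 27/(7(7t + 3)).
For t > 0 we have 7t + 3 > 7t, so |(-9t)/(7t + 3) + 9/7| = 27/(7(7t + 3)) < 27/(7·7t) = (27/49)/t.
Thus |(-9t)/(7t + 3) + 9/7| < ε whenever t > (27/49)/ε.
Take M = (27/49)/ε. If t > M then |(-9t)/(7t + 3) + 9/7| < (27/49)/t < ε.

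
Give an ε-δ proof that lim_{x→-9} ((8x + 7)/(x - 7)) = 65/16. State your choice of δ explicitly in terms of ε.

Fix ε > 0. We want δ > 0 with 0 < |x + 9| < δ ⇒ |(8x + 7)/(x - 7) − (65/16)| < ε.
Combining over a common denominator, (8x + 7)/(x - 7) − (65/16) = [(8x + 7)·(-16) − (-65)·(x - 7)] / [(-16)·(x - 7)] = -63(x + 9) / ((-16)(x - 7)).
So |(8x + 7)/(x - 7) − (65/16)| = 63|x + 9| / (16·|x − 7|).
Require δ ≤ 8, so |x − 7| ≥ |-16| − |x + 9| > 16 − 8 = 8.
Hence |(8x + 7)/(x - 7) − (65/16)| < 63|x + 9|/(16·8) = (63/128)|x + 9|, which is < ε once |x + 9| < (128/63)ε.
Take δ = min(8, (128/63)ε). Then 0 < |x + 9| < δ forces both bounds, so |(8x + 7)/(x - 7) − (65/16)| < ε.

δ = min(8, (128/63)ε)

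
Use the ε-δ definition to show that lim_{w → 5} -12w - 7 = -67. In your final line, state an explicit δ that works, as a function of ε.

δ = ε/12

Fix ε > 0. We need δ > 0 so that 0 < |w − 5| < δ implies |(-12w - 7) + 67| < ε.
Since (-12w - 7) + 67 = -12(w − 5), we have |(-12w - 7) + 67| = 12|w − 5|.
So 12|w − 5| < ε exactly when |w − 5| < ε/12.
Choosing δ = ε/12 gives |(-12w - 7) + 67| = 12|w − 5| < ε whenever |w − 5| < δ.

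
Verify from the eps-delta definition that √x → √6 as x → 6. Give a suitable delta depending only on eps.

delta = min(6, √6·eps)

Fix eps > 0. We want delta > 0 such that 0 < |x − 6| < delta implies |√x − √6| < eps.
Rationalise: √x − √6 = (x − 6)/(√x + √6), so |√x − √6| = |x − 6|/(√x + √6).
Restrict delta ≤ 6 so that |x − 6| < 6 forces x > 0, and then √x + √6 > √6.
Hence |√x − √6| < |x − 6|/√6, which is < eps once |x − 6| < √6·eps.
Take delta = min(6, √6·eps). If 0 < |x − 6| < delta then x > 0 and |√x − √6| < |x − 6|/√6 < eps.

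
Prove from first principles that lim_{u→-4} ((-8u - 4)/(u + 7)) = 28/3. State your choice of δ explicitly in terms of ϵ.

δ = min(3/2, (9/104)ϵ)

Let ϵ > 0. We want δ > 0 with 0 < |u + 4| < δ ⇒ |(-8u - 4)/(u + 7) − (28/3)| < ϵ.
Combining over a common denominator, (-8u - 4)/(u + 7) − (28/3) = [(-8u - 4)·3 − 28·(u + 7)] / [3·(u + 7)] = -52(u + 4) / (3(u + 7)).
So |(-8u - 4)/(u + 7) − (28/3)| = 52|u + 4| / (3·|u + 7|).
Restrict δ ≤ 3/2. Then |u + 4| < 3/2 gives |u + 7| = |(u + 4) + 3| ≥ 3 − 3/2 = 3/2.
Hence |(-8u - 4)/(u + 7) − (28/3)| < 52|u + 4|/(3·(3/2)) = (104/9)|u + 4|, which is < ϵ once |u + 4| < (9/104)ϵ.
Take δ = min(3/2, (9/104)ϵ). Then 0 < |u + 4| < δ forces both bounds, so |(-8u - 4)/(u + 7) − (28/3)| < ϵ.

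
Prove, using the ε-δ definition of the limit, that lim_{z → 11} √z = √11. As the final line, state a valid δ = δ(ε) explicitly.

Suppose ε > 0. We want δ > 0 such that 0 < |z − 11| < δ implies |√z − √11| < ε.
Rationalise: √z − √11 = (z − 11)/(√z + √11), so |√z − √11| = |z − 11|/(√z + √11).
Restrict δ ≤ 11 so that |z − 11| < 11 forces z > 0, and then √z + √11 > √11.
Hence |√z − √11| < |z − 11|/√11, which is < ε once |z − 11| < √11·ε.
Take δ = min(11, √11·ε). If 0 < |z − 11| < δ then z > 0 and |√z − √11| < |z − 11|/√11 < ε.

δ = min(11, √11·ε)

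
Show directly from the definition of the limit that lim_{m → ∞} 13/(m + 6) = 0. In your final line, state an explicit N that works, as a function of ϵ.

N = 13/ϵ

Let ϵ > 0. For m ≥ 1, |13/(m + 6) − 0| = 13/(m + 6) ≤ 13/m.
We need 13/m < ϵ, i.e. m > 13/ϵ.
Take N = 13/ϵ. If m > N then |13/(m + 6)| ≤ 13/m < ϵ.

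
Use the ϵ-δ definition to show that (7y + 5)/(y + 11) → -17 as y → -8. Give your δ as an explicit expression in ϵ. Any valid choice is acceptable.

δ = min(3/2, (1/16)ϵ)

Let ϵ > 0. We want δ > 0 with 0 < |y + 8| < δ ⇒ |(7y + 5)/(y + 11) + 17| < ϵ.
Combining over a common denominator, (7y + 5)/(y + 11) + 17 = [(7y + 5)·3 − (-51)·(y + 11)] / [3·(y + 11)] = 72(y + 8) / (3(y + 11)).
So |(7y + 5)/(y + 11) + 17| = 72|y + 8| / (3·|y + 11|).
Restrict δ ≤ 3/2. Then |y + 8| < 3/2 gives |y + 11| = |(y + 8) + 3| ≥ 3 − 3/2 = 3/2.
Hence |(7y + 5)/(y + 11) + 17| < 72|y + 8|/(3·(3/2)) = 16|y + 8|, which is < ϵ once |y + 8| < (1/16)ϵ.
Take δ = min(3/2, (1/16)ϵ). Then 0 < |y + 8| < δ forces both bounds, so |(7y + 5)/(y + 11) + 17| < ϵ.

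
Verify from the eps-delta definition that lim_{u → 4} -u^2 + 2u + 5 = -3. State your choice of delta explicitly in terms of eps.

Let eps > 0 be given. We want delta > 0 such that 0 < |u − 4| < delta implies |(-u^2 + 2u + 5) + 3| < eps.
(-u^2 + 2u + 5) + 3 = -u^2 + 2u + 8 = (u − 4)(-u - 2).
So |(-u^2 + 2u + 5) + 3| = |u − 4|·|-u - 2|.
Require delta ≤ 1. Then |u − 4| < 1 gives |u| < 5, and by the triangle inequality |-u - 2| ≤ 5 + 2 = 7.
Hence |(-u^2 + 2u + 5) + 3| ≤ 7|u − 4| < eps provided |u − 4| < eps/7.
Take delta = min(1, eps/7). Then 0 < |u − 4| < delta gives both |u − 4| < 1 and |u − 4| < eps/7, so |(-u^2 + 2u + 5) + 3| < eps.

delta = min(1, eps/7)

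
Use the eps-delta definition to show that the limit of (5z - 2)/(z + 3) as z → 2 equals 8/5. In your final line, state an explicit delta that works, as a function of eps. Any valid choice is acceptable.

Let eps > 0. We want delta > 0 with 0 < |z − 2| < delta ⇒ |(5z - 2)/(z + 3) − (8/5)| < eps.
Combining over a common denominator, (5z - 2)/(z + 3) − (8/5) = [(5z - 2)·5 − 8·(z + 3)] / [5·(z + 3)] = 17(z − 2) / (5(z + 3)).
So |(5z - 2)/(z + 3) − (8/5)| = 17|z − 2| / (5·|z + 3|).
Require delta ≤ 5/2, so |z + 3| ≥ |5| − |z − 2| > 5 − 5/2 = 5/2.
Hence |(5z - 2)/(z + 3) − (8/5)| < 17|z − 2|/(5·(5/2)) = (34/25)|z − 2|, which is < eps once |z − 2| < (25/34)eps.
Take delta = min(5/2, (25/34)eps). Then 0 < |z − 2| < delta forces both bounds, so |(5z - 2)/(z + 3) − (8/5)| < eps.

delta = min(5/2, (25/34)eps)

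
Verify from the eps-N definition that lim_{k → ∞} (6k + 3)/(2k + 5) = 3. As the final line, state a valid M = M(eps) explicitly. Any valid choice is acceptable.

M = 6/eps

Let eps > 0 be given. For k ≥ 1, |(6k + 3)/(2k + 5) − 3| = |-24|/(2(2k + 5)) = 24/(2(2k + 5)).
Since 2k + 5 ≥ 2k for k ≥ 1, this is ≤ 24/(2·2k) = 6/k.
So |(6k + 3)/(2k + 5) − 3| < eps whenever k > 6/eps.
Take M = 6/eps. If k > M then |(6k + 3)/(2k + 5) − 3| ≤ 6/k < eps.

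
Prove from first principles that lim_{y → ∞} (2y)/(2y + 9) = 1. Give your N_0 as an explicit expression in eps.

Let eps > 0. We seek N_0 > 0 such that y > N_0 implies |(2y)/(2y + 9) − 1| < eps.
(2y)/(2y + 9) − 1 = (2(2y) − 2(2y + 9)) / (2(2y + 9)) = -18/(2(2y + 9)).
For y > 0 we have 2y + 9 > 2y, so |(2y)/(2y + 9) − 1| = 18/(2(2y + 9)) < 18/(2·2y) = (9/2)/y.
Thus |(2y)/(2y + 9) − 1| < eps whenever y > (9/2)/eps.
Take N_0 = (9/2)/eps. If y > N_0 then |(2y)/(2y + 9) − 1| < (9/2)/y < eps.

N_0 = (9/2)/eps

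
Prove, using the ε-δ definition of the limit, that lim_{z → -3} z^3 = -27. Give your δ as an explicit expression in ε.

Let ε > 0 be given. We seek δ > 0 with 0 < |z + 3| < δ ⇒ |z^3 + 27| < ε.
Factor: z^3 + 27 = (z + 3)(z^2 - 3z + 9), so |z^3 + 27| = |z + 3|·|z^2 - 3z + 9|.
Impose δ ≤ 1 so that |z| < 4; then |z^2 - 3z + 9| ≤ 37.
Hence |z^3 + 27| ≤ 37|z + 3|, which is < ε once |z + 3| < ε/37.
Take δ = min(1, ε/37). If 0 < |z + 3| < δ then both bounds hold and |z^3 + 27| ≤ 37|z + 3| < 37·(ε/37) = ε.

δ = min(1, ε/37)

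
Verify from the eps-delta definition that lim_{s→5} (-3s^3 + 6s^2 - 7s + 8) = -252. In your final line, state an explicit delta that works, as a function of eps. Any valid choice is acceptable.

delta = min(1, eps/214)

Let eps > 0 be given. We want delta > 0 such that 0 < |s − 5| < delta implies |(-3s^3 + 6s^2 - 7s + 8) + 252| < eps.
(-3s^3 + 6s^2 - 7s + 8) + 252 = -3s^3 + 6s^2 - 7s + 260 = (s − 5)(-3s^2 - 9s - 52).
So |(-3s^3 + 6s^2 - 7s + 8) + 252| = |s − 5|·|-3s^2 - 9s - 52|.
Assume first that |s − 5| < 1, so |s| < 6. Then |-3s^2 - 9s - 52| ≤ 3·6^2 + 9·6 + 52 = 214.
Hence |(-3s^3 + 6s^2 - 7s + 8) + 252| ≤ 214|s − 5| < eps provided |s − 5| < eps/214.
Take delta = min(1, eps/214). Then 0 < |s − 5| < delta gives both |s − 5| < 1 and |s − 5| < eps/214, so |(-3s^3 + 6s^2 - 7s + 8) + 252| < eps.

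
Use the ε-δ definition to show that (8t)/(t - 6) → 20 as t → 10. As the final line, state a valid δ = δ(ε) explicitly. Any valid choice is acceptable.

Suppose ε > 0. We want δ > 0 with 0 < |t − 10| < δ ⇒ |(8t)/(t - 6) − 20| < ε.
Combining over a common denominator, (8t)/(t - 6) − 20 = [(8t)·4 − 80·(t - 6)] / [4·(t - 6)] = -48(t − 10) / (4(t - 6)).
So |(8t)/(t - 6) − 20| = 48|t − 10| / (4·|t − 6|).
Restrict δ ≤ 2. Then |t − 10| < 2 gives |t − 6| = |(t − 10) + 4| ≥ 4 − 2 = 2.
Hence |(8t)/(t - 6) − 20| < 48|t − 10|/(4·2) = 6|t − 10|, which is < ε once |t − 10| < (1/6)ε.
Take δ = min(2, (1/6)ε). Then 0 < |t − 10| < δ forces both bounds, so |(8t)/(t - 6) − 20| < ε.

δ = min(2, (1/6)ε)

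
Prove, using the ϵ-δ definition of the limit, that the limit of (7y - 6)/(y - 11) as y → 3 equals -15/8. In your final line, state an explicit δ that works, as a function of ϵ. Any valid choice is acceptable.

δ = min(4, (32/71)ϵ)

Suppose ϵ > 0. We want δ > 0 with 0 < |y − 3| < δ ⇒ |(7y - 6)/(y - 11) + 15/8| < ϵ.
Combining over a common denominator, (7y - 6)/(y - 11) + 15/8 = [(7y - 6)·(-8) − 15·(y - 11)] / [(-8)·(y - 11)] = -71(y − 3) / ((-8)(y - 11)).
So |(7y - 6)/(y - 11) + 15/8| = 71|y − 3| / (8·|y − 11|).
Require δ ≤ 4, so |y − 11| ≥ |-8| − |y − 3| > 8 − 4 = 4.
Hence |(7y - 6)/(y - 11) + 15/8| < 71|y − 3|/(8·4) = (71/32)|y − 3|, which is < ϵ once |y − 3| < (32/71)ϵ.
Take δ = min(4, (32/71)ϵ). Then 0 < |y − 3| < δ forces both bounds, so |(7y - 6)/(y - 11) + 15/8| < ϵ.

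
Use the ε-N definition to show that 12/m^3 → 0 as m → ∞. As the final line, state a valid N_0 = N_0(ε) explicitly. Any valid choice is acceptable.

N_0 = (12/ε)^{1/3}

Let ε > 0. For m ≥ 1, |12/m^3 − 0| = 12/m^3.
12/m^3 < ε ⇔ m^3 > 12/ε ⇔ m > (12/ε)^{1/3}.
Take N_0 = (12/ε)^{1/3}. Then m > N_0 implies 12/m^3 < ε.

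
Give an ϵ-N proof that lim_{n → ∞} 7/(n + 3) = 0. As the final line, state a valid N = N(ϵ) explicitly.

Let ϵ > 0. For n ≥ 1, |7/(n + 3) − 0| = 7/(n + 3) ≤ 7/n.
We need 7/n < ϵ, i.e. n > 7/ϵ.
Take N = 7/ϵ. If n > N then |7/(n + 3)| ≤ 7/n < ϵ.

N = 7/ϵ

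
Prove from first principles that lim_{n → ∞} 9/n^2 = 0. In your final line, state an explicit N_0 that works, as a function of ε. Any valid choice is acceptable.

Let ε > 0. For n ≥ 1, |9/n^2 − 0| = 9/n^2.
9/n^2 < ε ⇔ n^2 > 9/ε ⇔ n > (9/ε)^{1/2}.
Take N_0 = (9/ε)^{1/2}. Then n > N_0 implies 9/n^2 < ε.

N_0 = (9/ε)^{1/2}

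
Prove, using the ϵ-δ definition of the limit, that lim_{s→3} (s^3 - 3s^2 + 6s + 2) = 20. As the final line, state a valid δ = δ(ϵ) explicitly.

δ = min(2, ϵ/31)

Suppose ϵ > 0. We want δ > 0 such that 0 < |s − 3| < δ implies |(s^3 - 3s^2 + 6s + 2) − 20| < ϵ.
(s^3 - 3s^2 + 6s + 2) − 20 = s^3 - 3s^2 + 6s - 18 = (s − 3)(s^2 + 6).
So |(s^3 - 3s^2 + 6s + 2) − 20| = |s − 3|·|s^2 + 6|.
Assume first that |s − 3| < 2, so |s| < 5. Then |s^2 + 6| ≤ 5^2 + 6 = 31.
Hence |(s^3 - 3s^2 + 6s + 2) − 20| ≤ 31|s − 3| < ϵ provided |s − 3| < ϵ/31.
Take δ = min(2, ϵ/31). Then 0 < |s − 3| < δ gives both |s − 3| < 2 and |s − 3| < ϵ/31, so |(s^3 - 3s^2 + 6s + 2) − 20| < ϵ.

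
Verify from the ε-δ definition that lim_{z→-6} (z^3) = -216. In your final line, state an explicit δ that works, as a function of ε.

Suppose ε > 0. We seek δ > 0 with 0 < |z + 6| < δ ⇒ |z^3 + 216| < ε.
Factor: z^3 + 216 = (z + 6)(z^2 - 6z + 36), so |z^3 + 216| = |z + 6|·|z^2 - 6z + 36|.
Impose δ ≤ 1 so that |z| < 7; then |z^2 - 6z + 36| ≤ 127.
Hence |z^3 + 216| ≤ 127|z + 6|, which is < ε once |z + 6| < ε/127.
Take δ = min(1, ε/127). If 0 < |z + 6| < δ then both bounds hold and |z^3 + 216| ≤ 127|z + 6| < 127·(ε/127) = ε.

δ = min(1, ε/127)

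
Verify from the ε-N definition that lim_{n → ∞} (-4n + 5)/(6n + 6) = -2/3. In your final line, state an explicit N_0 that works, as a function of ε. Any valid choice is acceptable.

N_0 = (3/2)/ε

Let ε > 0 be given. For n ≥ 1, |(-4n + 5)/(6n + 6) + 2/3| = |54|/(6(6n + 6)) = 54/(6(6n + 6)).
Since 6n + 6 ≥ 6n for n ≥ 1, this is ≤ 54/(6·6n) = (3/2)/n.
So |(-4n + 5)/(6n + 6) + 2/3| < ε whenever n > (3/2)/ε.
Take N_0 = (3/2)/ε. If n > N_0 then |(-4n + 5)/(6n + 6) + 2/3| ≤ (3/2)/n < ε.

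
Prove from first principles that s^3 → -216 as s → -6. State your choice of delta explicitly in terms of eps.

delta = min(1, eps/127)

Suppose eps > 0. We seek delta > 0 with 0 < |s + 6| < delta ⇒ |s^3 + 216| < eps.
Factor: s^3 + 216 = (s + 6)(s^2 - 6s + 36), so |s^3 + 216| = |s + 6|·|s^2 - 6s + 36|.
Restrict delta ≤ 1. Then |s + 6| < 1 gives |s| < 7, so by the triangle inequality |s^2 - 6s + 36| ≤ 7^2 + 6·7 + 36 = 127.
Hence |s^3 + 216| ≤ 127|s + 6|, which is < eps once |s + 6| < eps/127.
Take delta = min(1, eps/127). If 0 < |s + 6| < delta then both bounds hold and |s^3 + 216| ≤ 127|s + 6| < 127·(eps/127) = eps.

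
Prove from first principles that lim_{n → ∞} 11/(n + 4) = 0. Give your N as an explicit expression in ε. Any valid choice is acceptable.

Let ε > 0 be given. For n ≥ 1, |11/(n + 4) − 0| = 11/(n + 4) ≤ 11/n.
We need 11/n < ε, i.e. n > 11/ε.
Take N = 11/ε. If n > N then |11/(n + 4)| ≤ 11/n < ε.

N = 11/ε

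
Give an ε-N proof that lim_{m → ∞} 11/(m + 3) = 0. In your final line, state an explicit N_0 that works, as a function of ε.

N_0 = 11/ε

Fix ε > 0. For m ≥ 1, |11/(m + 3) − 0| = 11/(m + 3) ≤ 11/m.
We need 11/m < ε, i.e. m > 11/ε.
Take N_0 = 11/ε. If m > N_0 then |11/(m + 3)| ≤ 11/m < ε.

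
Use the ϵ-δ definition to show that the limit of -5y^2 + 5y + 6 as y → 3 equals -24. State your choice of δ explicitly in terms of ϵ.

Let ϵ > 0. We want δ > 0 such that 0 < |y − 3| < δ implies |(-5y^2 + 5y + 6) + 24| < ϵ.
(-5y^2 + 5y + 6) + 24 = -5y^2 + 5y + 30 = (y − 3)(-5y - 10).
So |(-5y^2 + 5y + 6) + 24| = |y − 3|·|-5y - 10|.
Assume first that |y − 3| < 1, so |y| < 4. Then |-5y - 10| ≤ 5·4 + 10 = 30.
Hence |(-5y^2 + 5y + 6) + 24| ≤ 30|y − 3| < ϵ provided |y − 3| < ϵ/30.
Take δ = min(1, ϵ/30). Then 0 < |y − 3| < δ gives both |y − 3| < 1 and |y − 3| < ϵ/30, so |(-5y^2 + 5y + 6) + 24| < ϵ.

δ = min(1, ϵ/30)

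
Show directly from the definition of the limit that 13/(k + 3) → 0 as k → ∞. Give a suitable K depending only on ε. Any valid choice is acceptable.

Let ε > 0. For k ≥ 1, |13/(k + 3) − 0| = 13/(k + 3) ≤ 13/k.
We need 13/k < ε, i.e. k > 13/ε.
Take K = 13/ε. If k > K then |13/(k + 3)| ≤ 13/k < ε.

K = 13/ε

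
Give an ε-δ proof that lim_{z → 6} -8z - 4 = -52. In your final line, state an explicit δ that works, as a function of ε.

δ = ε/8

Suppose ε > 0. We need δ > 0 so that 0 < |z − 6| < δ implies |(-8z - 4) + 52| < ε.
Since (-8z - 4) + 52 = -8(z − 6), we have |(-8z - 4) + 52| = 8|z − 6|.
So 8|z − 6| < ε exactly when |z − 6| < ε/8.
Take δ = ε/8. If 0 < |z − 6| < δ then |(-8z - 4) + 52| = 8|z − 6| < 8·(ε/8) = ε.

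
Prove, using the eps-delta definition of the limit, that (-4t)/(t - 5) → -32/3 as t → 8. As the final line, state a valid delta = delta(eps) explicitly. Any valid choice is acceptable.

Let eps > 0. We want delta > 0 with 0 < |t − 8| < delta ⇒ |(-4t)/(t - 5) + 32/3| < eps.
Combining over a common denominator, (-4t)/(t - 5) + 32/3 = [(-4t)·3 − (-32)·(t - 5)] / [3·(t - 5)] = 20(t − 8) / (3(t - 5)).
So |(-4t)/(t - 5) + 32/3| = 20|t − 8| / (3·|t − 5|).
Restrict delta ≤ 3/2. Then |t − 8| < 3/2 gives |t − 5| = |(t − 8) + 3| ≥ 3 − 3/2 = 3/2.
Hence |(-4t)/(t - 5) + 32/3| < 20|t − 8|/(3·(3/2)) = (40/9)|t − 8|, which is < eps once |t − 8| < (9/40)eps.
Take delta = min(3/2, (9/40)eps). Then 0 < |t − 8| < delta forces both bounds, so |(-4t)/(t - 5) + 32/3| < eps.

delta = min(3/2, (9/40)eps)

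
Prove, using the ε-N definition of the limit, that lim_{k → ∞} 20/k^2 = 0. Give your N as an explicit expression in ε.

Fix ε > 0. For k ≥ 1, |20/k^2 − 0| = 20/k^2.
20/k^2 < ε ⇔ k^2 > 20/ε ⇔ k > (20/ε)^{1/2}.
Take N = (20/ε)^{1/2}. Then k > N implies 20/k^2 < ε.

N = (20/ε)^{1/2}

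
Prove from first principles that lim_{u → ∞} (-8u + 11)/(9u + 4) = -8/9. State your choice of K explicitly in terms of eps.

Fix eps > 0. We seek K > 0 such that u > K implies |(-8u + 11)/(9u + 4) + 8/9| < eps.
(-8u + 11)/(9u + 4) + 8/9 = (9(-8u + 11) − (-8)(9u + 4)) / (9(9u + 4)) = 131/(9(9u + 4)).
For u > 0 we have 9u + 4 > 9u, so |(-8u + 11)/(9u + 4) + 8/9| = 131/(9(9u + 4)) < 131/(9·9u) = (131/81)/u.
Thus |(-8u + 11)/(9u + 4) + 8/9| < eps whenever u > (131/81)/eps.
Take K = (131/81)/eps. If u > K then |(-8u + 11)/(9u + 4) + 8/9| < (131/81)/u < eps.

K = (131/81)/eps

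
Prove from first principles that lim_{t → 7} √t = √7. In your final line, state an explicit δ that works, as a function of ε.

Let ε > 0 be given. We want δ > 0 such that 0 < |t − 7| < δ implies |√t − √7| < ε.
Rationalise: √t − √7 = (t − 7)/(√t + √7), so |√t − √7| = |t − 7|/(√t + √7).
Restrict δ ≤ 7 so that |t − 7| < 7 forces t > 0, and then √t + √7 > √7.
Hence |√t − √7| < |t − 7|/√7, which is < ε once |t − 7| < √7·ε.
Take δ = min(7, √7·ε). If 0 < |t − 7| < δ then t > 0 and |√t − √7| < |t − 7|/√7 < ε.

δ = min(7, √7·ε)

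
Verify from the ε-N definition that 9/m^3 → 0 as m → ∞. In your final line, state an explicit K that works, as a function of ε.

K = (9/ε)^{1/3}

Let ε > 0 be given. For m ≥ 1, |9/m^3 − 0| = 9/m^3.
9/m^3 < ε ⇔ m^3 > 9/ε ⇔ m > (9/ε)^{1/3}.
Take K = (9/ε)^{1/3}. Then m > K implies 9/m^3 < ε.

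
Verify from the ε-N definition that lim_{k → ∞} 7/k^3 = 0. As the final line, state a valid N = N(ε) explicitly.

N = (7/ε)^{1/3}

Let ε > 0 be given. For k ≥ 1, |7/k^3 − 0| = 7/k^3.
7/k^3 < ε ⇔ k^3 > 7/ε ⇔ k > (7/ε)^{1/3}.
Take N = (7/ε)^{1/3}. Then k > N implies 7/k^3 < ε.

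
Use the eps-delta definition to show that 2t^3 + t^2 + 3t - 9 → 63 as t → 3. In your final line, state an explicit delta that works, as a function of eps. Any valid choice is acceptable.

delta = min(2, eps/109)

Let eps > 0 be given. We want delta > 0 such that 0 < |t − 3| < delta implies |(2t^3 + t^2 + 3t - 9) − 63| < eps.
(2t^3 + t^2 + 3t - 9) − 63 = 2t^3 + t^2 + 3t - 72 = (t − 3)(2t^2 + 7t + 24).
So |(2t^3 + t^2 + 3t - 9) − 63| = |t − 3|·|2t^2 + 7t + 24|.
Assume first that |t − 3| < 2, so |t| < 5. Then |2t^2 + 7t + 24| ≤ 2·5^2 + 7·5 + 24 = 109.
Hence |(2t^3 + t^2 + 3t - 9) − 63| ≤ 109|t − 3| < eps provided |t − 3| < eps/109.
Take delta = min(2, eps/109). Then 0 < |t − 3| < delta gives both |t − 3| < 2 and |t − 3| < eps/109, so |(2t^3 + t^2 + 3t - 9) − 63| < eps.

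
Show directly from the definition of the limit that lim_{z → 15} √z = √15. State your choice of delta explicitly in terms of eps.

delta = min(15, √15·eps)

Suppose eps > 0. We want delta > 0 such that 0 < |z − 15| < delta implies |√z − √15| < eps.
Rationalise: √z − √15 = (z − 15)/(√z + √15), so |√z − √15| = |z − 15|/(√z + √15).
Restrict delta ≤ 15 so that |z − 15| < 15 forces z > 0, and then √z + √15 > √15.
Hence |√z − √15| < |z − 15|/√15, which is < eps once |z − 15| < √15·eps.
Take delta = min(15, √15·eps). If 0 < |z − 15| < delta then z > 0 and |√z − √15| < |z − 15|/√15 < eps.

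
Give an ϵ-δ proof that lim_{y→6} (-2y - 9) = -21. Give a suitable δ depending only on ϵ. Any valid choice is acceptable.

Let ϵ > 0 be given. We need δ > 0 so that 0 < |y − 6| < δ implies |(-2y - 9) + 21| < ϵ.
Since (-2y - 9) + 21 = -2(y − 6), we have |(-2y - 9) + 21| = 2|y − 6|.
So 2|y − 6| < ϵ exactly when |y − 6| < ϵ/2.
Take δ = ϵ/2. If 0 < |y − 6| < δ then |(-2y - 9) + 21| = 2|y − 6| < 2·(ϵ/2) = ϵ.

δ = ϵ/2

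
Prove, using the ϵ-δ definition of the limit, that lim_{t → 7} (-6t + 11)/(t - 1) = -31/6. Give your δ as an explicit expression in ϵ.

Let ϵ > 0 be given. We want δ > 0 with 0 < |t − 7| < δ ⇒ |(-6t + 11)/(t - 1) + 31/6| < ϵ.
Combining over a common denominator, (-6t + 11)/(t - 1) + 31/6 = [(-6t + 11)·6 − (-31)·(t - 1)] / [6·(t - 1)] = -5(t − 7) / (6(t - 1)).
So |(-6t + 11)/(t - 1) + 31/6| = 5|t − 7| / (6·|t − 1|).
Restrict δ ≤ 3. Then |t − 7| < 3 gives |t − 1| = |(t − 7) + 6| ≥ 6 − 3 = 3.
Hence |(-6t + 11)/(t - 1) + 31/6| < 5|t − 7|/(6·3) = (5/18)|t − 7|, which is < ϵ once |t − 7| < (18/5)ϵ.
Take δ = min(3, (18/5)ϵ). Then 0 < |t − 7| < δ forces both bounds, so |(-6t + 11)/(t - 1) + 31/6| < ϵ.

δ = min(3, (18/5)ϵ)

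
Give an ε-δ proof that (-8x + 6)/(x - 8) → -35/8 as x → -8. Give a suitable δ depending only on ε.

Let ε > 0. We want δ > 0 with 0 < |x + 8| < δ ⇒ |(-8x + 6)/(x - 8) + 35/8| < ε.
Combining over a common denominator, (-8x + 6)/(x - 8) + 35/8 = [(-8x + 6)·(-16) − 70·(x - 8)] / [(-16)·(x - 8)] = 58(x + 8) / ((-16)(x - 8)).
So |(-8x + 6)/(x - 8) + 35/8| = 58|x + 8| / (16·|x − 8|).
Restrict δ ≤ 8. Then |x + 8| < 8 gives |x − 8| = |(x + 8) + (-16)| ≥ 16 − 8 = 8.
Hence |(-8x + 6)/(x - 8) + 35/8| < 58|x + 8|/(16·8) = (29/64)|x + 8|, which is < ε once |x + 8| < (64/29)ε.
Take δ = min(8, (64/29)ε). Then 0 < |x + 8| < δ forces both bounds, so |(-8x + 6)/(x - 8) + 35/8| < ε.

δ = min(8, (64/29)ε)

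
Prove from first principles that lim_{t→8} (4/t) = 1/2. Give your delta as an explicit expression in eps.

delta = min(4, 8eps)

Let eps > 0 be given. We seek delta > 0 such that 0 < |t − 8| < delta implies |4/t − (1/2)| < eps.
|4/t − (1/2)| = 4·|8 − t|/(8·|t|) = 4|t − 8|/(8|t|).
Require delta ≤ 4 so that |t| > 8 − 4 = 4, hence 8|t| > 32.
Then |4/t − (1/2)| < 4|t − 8|/32, which is < eps when |t − 8| < 8eps.
Take delta = min(4, 8eps). Then 0 < |t − 8| < delta gives both |t − 8| < 4 and |t − 8| < 8eps, so |4/t − (1/2)| < eps.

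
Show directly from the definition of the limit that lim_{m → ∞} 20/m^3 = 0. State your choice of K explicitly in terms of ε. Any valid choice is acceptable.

Suppose ε > 0. For m ≥ 1, |20/m^3 − 0| = 20/m^3.
20/m^3 < ε ⇔ m^3 > 20/ε ⇔ m > (20/ε)^{1/3}.
Take K = (20/ε)^{1/3}. Then m > K implies 20/m^3 < ε.

K = (20/ε)^{1/3}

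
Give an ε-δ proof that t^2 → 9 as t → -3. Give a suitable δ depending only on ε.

Suppose ε > 0. We seek δ > 0 with 0 < |t + 3| < δ ⇒ |t^2 − 9| < ε.
Factor: t^2 − 9 = (t + 3)(t - 3), so |t^2 − 9| = |t + 3|·|t - 3|.
Impose δ ≤ 1 so that |t| < 4; then |t - 3| ≤ 7.
Hence |t^2 − 9| ≤ 7|t + 3|, which is < ε once |t + 3| < ε/7.
Take δ = min(1, ε/7). If 0 < |t + 3| < δ then both bounds hold and |t^2 − 9| ≤ 7|t + 3| < 7·(ε/7) = ε.

δ = min(1, ε/7)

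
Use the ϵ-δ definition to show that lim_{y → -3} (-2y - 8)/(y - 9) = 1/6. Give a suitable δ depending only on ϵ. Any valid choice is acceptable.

Suppose ϵ > 0. We want δ > 0 with 0 < |y + 3| < δ ⇒ |(-2y - 8)/(y - 9) − (1/6)| < ϵ.
Combining over a common denominator, (-2y - 8)/(y - 9) − (1/6) = [(-2y - 8)·(-12) − (-2)·(y - 9)] / [(-12)·(y - 9)] = 26(y + 3) / ((-12)(y - 9)).
So |(-2y - 8)/(y - 9) − (1/6)| = 26|y + 3| / (12·|y − 9|).
Require δ ≤ 6, so |y − 9| ≥ |-12| − |y + 3| > 12 − 6 = 6.
Hence |(-2y - 8)/(y - 9) − (1/6)| < 26|y + 3|/(12·6) = (13/36)|y + 3|, which is < ϵ once |y + 3| < (36/13)ϵ.
Take δ = min(6, (36/13)ϵ). Then 0 < |y + 3| < δ forces both bounds, so |(-2y - 8)/(y - 9) − (1/6)| < ϵ.

δ = min(6, (36/13)ϵ)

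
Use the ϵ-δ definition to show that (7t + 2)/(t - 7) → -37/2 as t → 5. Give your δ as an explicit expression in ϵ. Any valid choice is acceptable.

δ = min(1, (2/51)ϵ)

Let ϵ > 0. We want δ > 0 with 0 < |t − 5| < δ ⇒ |(7t + 2)/(t - 7) + 37/2| < ϵ.
Combining over a common denominator, (7t + 2)/(t - 7) + 37/2 = [(7t + 2)·(-2) − 37·(t - 7)] / [(-2)·(t - 7)] = -51(t − 5) / ((-2)(t - 7)).
So |(7t + 2)/(t - 7) + 37/2| = 51|t − 5| / (2·|t − 7|).
Restrict δ ≤ 1. Then |t − 5| < 1 gives |t − 7| = |(t − 5) + (-2)| ≥ 2 − 1 = 1.
Hence |(7t + 2)/(t - 7) + 37/2| < 51|t − 5|/(2·1) = (51/2)|t − 5|, which is < ϵ once |t − 5| < (2/51)ϵ.
Take δ = min(1, (2/51)ϵ). Then 0 < |t − 5| < δ forces both bounds, so |(7t + 2)/(t - 7) + 37/2| < ϵ.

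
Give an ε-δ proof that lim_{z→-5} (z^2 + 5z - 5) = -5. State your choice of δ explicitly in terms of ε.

Let ε > 0. We want δ > 0 such that 0 < |z + 5| < δ implies |(z^2 + 5z - 5) + 5| < ε.
(z^2 + 5z - 5) + 5 = z^2 + 5z = (z + 5)(z).
So |(z^2 + 5z - 5) + 5| = |z + 5|·|z|.
Assume first that |z + 5| < 2, so |z| < 7. Then |z| ≤ 7 = 7.
Hence |(z^2 + 5z - 5) + 5| ≤ 7|z + 5| < ε provided |z + 5| < ε/7.
Choosing δ = min(2, ε/7) ensures both conditions, hence |(z^2 + 5z - 5) + 5| < ε.

δ = min(2, ε/7)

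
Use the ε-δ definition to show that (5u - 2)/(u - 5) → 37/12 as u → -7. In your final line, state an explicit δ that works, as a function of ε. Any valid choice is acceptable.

δ = min(6, (72/23)ε)

Fix ε > 0. We want δ > 0 with 0 < |u + 7| < δ ⇒ |(5u - 2)/(u - 5) − (37/12)| < ε.
Combining over a common denominator, (5u - 2)/(u - 5) − (37/12) = [(5u - 2)·(-12) − (-37)·(u - 5)] / [(-12)·(u - 5)] = -23(u + 7) / ((-12)(u - 5)).
So |(5u - 2)/(u - 5) − (37/12)| = 23|u + 7| / (12·|u − 5|).
Require δ ≤ 6, so |u − 5| ≥ |-12| − |u + 7| > 12 − 6 = 6.
Hence |(5u - 2)/(u - 5) − (37/12)| < 23|u + 7|/(12·6) = (23/72)|u + 7|, which is < ε once |u + 7| < (72/23)ε.
Take δ = min(6, (72/23)ε). Then 0 < |u + 7| < δ forces both bounds, so |(5u - 2)/(u - 5) − (37/12)| < ε.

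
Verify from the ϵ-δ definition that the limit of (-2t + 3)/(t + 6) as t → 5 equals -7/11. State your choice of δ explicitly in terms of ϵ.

δ = min(11/2, (121/30)ϵ)

Suppose ϵ > 0. We want δ > 0 with 0 < |t − 5| < δ ⇒ |(-2t + 3)/(t + 6) + 7/11| < ϵ.
Combining over a common denominator, (-2t + 3)/(t + 6) + 7/11 = [(-2t + 3)·11 − (-7)·(t + 6)] / [11·(t + 6)] = -15(t − 5) / (11(t + 6)).
So |(-2t + 3)/(t + 6) + 7/11| = 15|t − 5| / (11·|t + 6|).
Require δ ≤ 11/2, so |t + 6| ≥ |11| − |t − 5| > 11 − 11/2 = 11/2.
Hence |(-2t + 3)/(t + 6) + 7/11| < 15|t − 5|/(11·(11/2)) = (30/121)|t − 5|, which is < ϵ once |t − 5| < (121/30)ϵ.
Take δ = min(11/2, (121/30)ϵ). Then 0 < |t − 5| < δ forces both bounds, so |(-2t + 3)/(t + 6) + 7/11| < ϵ.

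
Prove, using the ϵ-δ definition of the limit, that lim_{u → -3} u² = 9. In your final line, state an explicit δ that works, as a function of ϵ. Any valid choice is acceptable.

Fix ϵ > 0. We seek δ > 0 with 0 < |u + 3| < δ ⇒ |u² − 9| < ϵ.
Factor: u² − 9 = (u + 3)(u - 3), so |u² − 9| = |u + 3|·|u - 3|.
Impose δ ≤ 1 so that |u| < 4; then |u - 3| ≤ 7.
Hence |u² − 9| ≤ 7|u + 3|, which is < ϵ once |u + 3| < ϵ/7.
Take δ = min(1, ϵ/7). If 0 < |u + 3| < δ then both bounds hold and |u² − 9| ≤ 7|u + 3| < 7·(ϵ/7) = ϵ.

δ = min(1, ϵ/7)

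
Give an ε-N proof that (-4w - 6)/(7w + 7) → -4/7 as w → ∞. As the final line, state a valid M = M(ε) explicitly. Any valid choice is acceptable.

Let ε > 0 be given. We seek M > 0 such that w > M implies |(-4w - 6)/(7w + 7) + 4/7| < ε.
(-4w - 6)/(7w + 7) + 4/7 = (7(-4w - 6) − (-4)(7w + 7)) / (7(7w + 7)) = -14/(7(7w + 7)).
For w > 0 we have 7w + 7 > 7w, so |(-4w - 6)/(7w + 7) + 4/7| = 14/(7(7w + 7)) < 14/(7·7w) = (2/7)/w.
Thus |(-4w - 6)/(7w + 7) + 4/7| < ε whenever w > (2/7)/ε.
Take M = (2/7)/ε. If w > M then |(-4w - 6)/(7w + 7) + 4/7| < (2/7)/w < ε.

M = (2/7)/ε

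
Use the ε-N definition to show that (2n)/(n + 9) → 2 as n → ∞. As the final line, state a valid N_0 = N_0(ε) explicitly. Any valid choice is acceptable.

Let ε > 0 be given. For n ≥ 1, |(2n)/(n + 9) − 2| = |-18|/((n + 9)) = 18/((n + 9)).
Since n + 9 ≥ n for n ≥ 1, this is ≤ 18/(n) = 18/n.
So |(2n)/(n + 9) − 2| < ε whenever n > 18/ε.
Take N_0 = 18/ε. If n > N_0 then |(2n)/(n + 9) − 2| ≤ 18/n < ε.

N_0 = 18/ε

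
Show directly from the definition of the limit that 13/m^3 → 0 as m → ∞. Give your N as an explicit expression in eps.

N = (13/eps)^{1/3}

Fix eps > 0. For m ≥ 1, |13/m^3 − 0| = 13/m^3.
13/m^3 < eps ⇔ m^3 > 13/eps ⇔ m > (13/eps)^{1/3}.
Take N = (13/eps)^{1/3}. Then m > N implies 13/m^3 < eps.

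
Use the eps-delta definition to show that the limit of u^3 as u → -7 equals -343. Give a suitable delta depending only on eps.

Let eps > 0. We seek delta > 0 with 0 < |u + 7| < delta ⇒ |u^3 + 343| < eps.
Factor: u^3 + 343 = (u + 7)(u^2 - 7u + 49), so |u^3 + 343| = |u + 7|·|u^2 - 7u + 49|.
Impose delta ≤ 2 so that |u| < 9; then |u^2 - 7u + 49| ≤ 193.
Hence |u^3 + 343| ≤ 193|u + 7|, which is < eps once |u + 7| < eps/193.
Take delta = min(2, eps/193). If 0 < |u + 7| < delta then both bounds hold and |u^3 + 343| ≤ 193|u + 7| < 193·(eps/193) = eps.

delta = min(2, eps/193)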